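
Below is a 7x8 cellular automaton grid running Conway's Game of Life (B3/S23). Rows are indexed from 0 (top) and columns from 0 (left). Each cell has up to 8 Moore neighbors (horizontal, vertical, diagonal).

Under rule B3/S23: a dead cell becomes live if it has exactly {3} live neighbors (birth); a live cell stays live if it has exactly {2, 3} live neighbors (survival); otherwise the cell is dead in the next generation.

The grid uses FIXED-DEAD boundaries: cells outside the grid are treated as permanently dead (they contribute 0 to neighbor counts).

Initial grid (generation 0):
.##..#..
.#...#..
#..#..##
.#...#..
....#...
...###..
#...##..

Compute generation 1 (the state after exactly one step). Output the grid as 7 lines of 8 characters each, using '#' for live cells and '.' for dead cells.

Simulating step by step:
Generation 0 (given above): 18 live cells
Generation 1: 19 live cells
(generation 1 grid is the final answer)

Answer: .##.....
##..##..
###.###.
....###.
...#....
...#....
...#.#..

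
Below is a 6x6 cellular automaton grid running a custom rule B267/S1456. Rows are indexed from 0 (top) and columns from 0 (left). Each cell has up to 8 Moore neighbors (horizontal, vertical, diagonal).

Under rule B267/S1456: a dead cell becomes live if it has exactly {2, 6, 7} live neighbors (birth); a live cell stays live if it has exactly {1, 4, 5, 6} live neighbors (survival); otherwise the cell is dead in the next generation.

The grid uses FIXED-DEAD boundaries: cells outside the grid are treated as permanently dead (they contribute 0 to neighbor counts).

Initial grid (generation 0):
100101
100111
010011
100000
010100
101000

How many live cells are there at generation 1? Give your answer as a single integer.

Answer: 12

Derivation:
Simulating step by step:
Generation 0 (given above): 15 live cells
Generation 1: 12 live cells
111000
000011
001010
000101
000100
100100
Population at generation 1: 12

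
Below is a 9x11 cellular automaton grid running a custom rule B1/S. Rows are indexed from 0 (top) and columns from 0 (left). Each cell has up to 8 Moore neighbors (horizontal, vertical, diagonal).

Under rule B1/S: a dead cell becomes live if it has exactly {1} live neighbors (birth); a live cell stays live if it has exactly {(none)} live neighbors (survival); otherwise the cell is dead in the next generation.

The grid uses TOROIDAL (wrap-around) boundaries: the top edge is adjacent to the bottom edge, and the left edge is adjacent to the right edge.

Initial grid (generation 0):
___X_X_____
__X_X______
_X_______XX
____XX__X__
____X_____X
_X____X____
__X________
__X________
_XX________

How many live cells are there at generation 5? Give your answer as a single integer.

Answer: 15

Derivation:
Simulating step by step:
Generation 0 (given above): 18 live cells
Generation 1: 25 live cells
X_____X____
______X_X__
______XX___
_XX___XX___
_XX_____X__
____X__X_XX
X____XXX___
X__________
X____XX____
Generation 2: 15 live cells
____X___XX_
XX_______XX
X__X_____X_
_________X_
____X______
___________
___X_______
________X__
____X______
Generation 3: 26 live cells
__X____X___
_____X_X___
____X______
XXX__X_____
___X_X__XXX
__X__X_____
__X_X__XXX_
__X__X_X_X_
__________X
Generation 4: 19 live cells
XX_XXX___XX
_XX________
_______XX_X
_______X___
_______X___
X__________
___________
X__________
X___XX_____
Generation 5: 15 live cells
________X__
___________
___X_______
X_________X
XX________X
_X____XXX_X
___________
___X__X____
________X__
Population at generation 5: 15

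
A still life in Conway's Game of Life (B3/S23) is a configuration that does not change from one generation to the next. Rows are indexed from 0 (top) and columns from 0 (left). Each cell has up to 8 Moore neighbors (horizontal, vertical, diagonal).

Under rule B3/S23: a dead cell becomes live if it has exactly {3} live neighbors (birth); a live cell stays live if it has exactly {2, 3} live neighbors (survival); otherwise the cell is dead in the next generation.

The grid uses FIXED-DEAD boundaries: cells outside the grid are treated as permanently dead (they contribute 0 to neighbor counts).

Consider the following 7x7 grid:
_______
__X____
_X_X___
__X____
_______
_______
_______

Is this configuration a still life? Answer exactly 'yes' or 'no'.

Answer: yes

Derivation:
Compute generation 1 and compare to generation 0 (given above):
Generation 1:
_______
__X____
_X_X___
__X____
_______
_______
_______
The grids are IDENTICAL -> still life.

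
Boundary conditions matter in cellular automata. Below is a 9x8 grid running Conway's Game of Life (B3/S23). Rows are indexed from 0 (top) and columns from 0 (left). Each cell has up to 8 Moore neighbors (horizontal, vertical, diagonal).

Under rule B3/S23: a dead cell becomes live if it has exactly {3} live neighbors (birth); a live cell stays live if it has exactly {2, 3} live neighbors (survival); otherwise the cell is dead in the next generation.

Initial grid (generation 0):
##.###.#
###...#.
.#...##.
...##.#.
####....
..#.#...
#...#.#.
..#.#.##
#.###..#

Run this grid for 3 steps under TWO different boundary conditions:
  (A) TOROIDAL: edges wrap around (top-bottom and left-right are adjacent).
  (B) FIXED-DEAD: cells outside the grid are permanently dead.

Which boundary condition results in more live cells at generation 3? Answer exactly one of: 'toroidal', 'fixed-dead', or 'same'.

Answer: toroidal

Derivation:
Under TOROIDAL boundary, generation 3:
....#...
.##.....
.#.#####
#......#
##..#..#
....##.#
#...##..
.#####..
........
Population = 26

Under FIXED-DEAD boundary, generation 3:
....###.
###.#..#
..#.....
.....#..
#...####
#...##..
....##..
....##..
.##.....
Population = 24

Comparison: toroidal=26, fixed-dead=24 -> toroidal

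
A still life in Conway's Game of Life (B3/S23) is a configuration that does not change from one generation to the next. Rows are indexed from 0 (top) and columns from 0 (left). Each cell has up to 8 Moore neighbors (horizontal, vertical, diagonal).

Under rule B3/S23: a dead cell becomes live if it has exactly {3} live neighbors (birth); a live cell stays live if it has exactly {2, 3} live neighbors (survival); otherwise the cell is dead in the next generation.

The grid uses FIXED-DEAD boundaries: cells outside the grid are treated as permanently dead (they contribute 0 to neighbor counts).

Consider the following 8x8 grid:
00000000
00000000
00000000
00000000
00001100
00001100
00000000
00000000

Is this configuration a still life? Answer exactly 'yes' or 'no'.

Answer: yes

Derivation:
Compute generation 1 and compare to generation 0 (given above):
Generation 1:
00000000
00000000
00000000
00000000
00001100
00001100
00000000
00000000
The grids are IDENTICAL -> still life.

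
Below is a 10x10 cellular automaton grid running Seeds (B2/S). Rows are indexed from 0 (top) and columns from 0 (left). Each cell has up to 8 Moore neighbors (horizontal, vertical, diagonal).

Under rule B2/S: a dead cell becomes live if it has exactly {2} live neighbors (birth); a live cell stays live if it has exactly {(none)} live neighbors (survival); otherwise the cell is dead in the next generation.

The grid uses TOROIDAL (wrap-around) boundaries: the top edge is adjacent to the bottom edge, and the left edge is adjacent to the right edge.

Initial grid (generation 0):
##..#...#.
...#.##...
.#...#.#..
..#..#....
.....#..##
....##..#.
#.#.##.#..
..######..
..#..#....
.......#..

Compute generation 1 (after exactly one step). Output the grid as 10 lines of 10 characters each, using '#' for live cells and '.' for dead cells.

Simulating step by step:
Generation 0 (given above): 32 live cells
Generation 1: 26 live cells
(generation 1 grid is the final answer)

Answer: ..##.....#
........##
...#......
##.....#.#
...#...#..
##........
.........#
........#.
.#......#.
#.#####.##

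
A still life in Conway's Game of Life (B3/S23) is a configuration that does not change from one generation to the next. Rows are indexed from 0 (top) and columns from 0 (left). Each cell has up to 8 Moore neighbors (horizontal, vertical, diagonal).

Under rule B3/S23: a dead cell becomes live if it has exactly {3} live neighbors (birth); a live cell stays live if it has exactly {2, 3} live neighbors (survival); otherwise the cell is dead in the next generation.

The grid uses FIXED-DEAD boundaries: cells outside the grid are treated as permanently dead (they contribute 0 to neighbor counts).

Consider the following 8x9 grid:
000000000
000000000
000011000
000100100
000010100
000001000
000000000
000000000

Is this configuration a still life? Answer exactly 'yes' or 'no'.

Answer: yes

Derivation:
Compute generation 1 and compare to generation 0 (given above):
Generation 1:
000000000
000000000
000011000
000100100
000010100
000001000
000000000
000000000
The grids are IDENTICAL -> still life.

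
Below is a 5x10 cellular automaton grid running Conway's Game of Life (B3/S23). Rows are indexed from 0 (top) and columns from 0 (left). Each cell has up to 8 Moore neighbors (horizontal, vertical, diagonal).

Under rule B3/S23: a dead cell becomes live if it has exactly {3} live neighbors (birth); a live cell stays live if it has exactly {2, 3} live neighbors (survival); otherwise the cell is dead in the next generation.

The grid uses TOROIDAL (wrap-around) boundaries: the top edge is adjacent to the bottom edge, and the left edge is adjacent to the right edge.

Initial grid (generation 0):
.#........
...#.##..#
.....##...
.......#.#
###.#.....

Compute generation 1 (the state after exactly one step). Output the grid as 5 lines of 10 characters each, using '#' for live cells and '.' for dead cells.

Answer: .#.###....
....###...
....##.##.
##...##...
###.......

Derivation:
Simulating step by step:
Generation 0 (given above): 13 live cells
Generation 1: 18 live cells
(generation 1 grid is the final answer)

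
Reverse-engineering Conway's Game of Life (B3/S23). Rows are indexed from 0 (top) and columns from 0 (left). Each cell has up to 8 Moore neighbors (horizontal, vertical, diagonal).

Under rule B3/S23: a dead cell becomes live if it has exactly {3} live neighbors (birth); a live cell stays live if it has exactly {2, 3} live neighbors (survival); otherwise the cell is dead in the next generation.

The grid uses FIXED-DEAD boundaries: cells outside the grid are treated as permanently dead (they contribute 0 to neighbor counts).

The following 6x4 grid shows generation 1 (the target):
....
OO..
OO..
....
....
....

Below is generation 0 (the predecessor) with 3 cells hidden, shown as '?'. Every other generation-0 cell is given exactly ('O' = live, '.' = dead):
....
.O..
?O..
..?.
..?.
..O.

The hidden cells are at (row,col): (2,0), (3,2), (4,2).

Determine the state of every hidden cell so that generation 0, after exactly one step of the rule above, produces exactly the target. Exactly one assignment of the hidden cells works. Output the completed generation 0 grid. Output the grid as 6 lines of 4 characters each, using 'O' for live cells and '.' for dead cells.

Hidden generation-0 cells (in order): (2,0), (3,2), (4,2).
A hidden cell only influences target cells in its own 3x3 neighborhood. Try each of the 2^3 = 8 assignments, step the completed generation 0 forward once under B3/S23, and compare with the target:
  (2,0)=. (3,2)=. (4,2)=. -> step gives (1,0)='.' but target has 'O' -> reject
  (2,0)=. (3,2)=. (4,2)=O -> step gives (1,0)='.' but target has 'O' -> reject
  (2,0)=. (3,2)=O (4,2)=. -> step gives (1,0)='.' but target has 'O' -> reject
  (2,0)=. (3,2)=O (4,2)=O -> step gives (1,0)='.' but target has 'O' -> reject
  (2,0)=O (3,2)=. (4,2)=. -> step reproduces the target at every cell -> ACCEPT
  (2,0)=O (3,2)=. (4,2)=O -> step gives (3,1)='O' but target has '.' -> reject
  (2,0)=O (3,2)=O (4,2)=. -> step gives (2,2)='O' but target has '.' -> reject
  (2,0)=O (3,2)=O (4,2)=O -> step gives (2,2)='O' but target has '.' -> reject
Unique solution: (2,0)=live, (3,2)=dead, (4,2)=dead.
Check: live-neighbor counts of every cell in the completed generation 0:
1110
3220
2220
2210
0111
0101
Applying B3/S23 to generation 0 with these counts gives:
....
OO..
OO..
....
....
....
which matches the target exactly.

Answer: ....
.O..
OO..
....
....
..O.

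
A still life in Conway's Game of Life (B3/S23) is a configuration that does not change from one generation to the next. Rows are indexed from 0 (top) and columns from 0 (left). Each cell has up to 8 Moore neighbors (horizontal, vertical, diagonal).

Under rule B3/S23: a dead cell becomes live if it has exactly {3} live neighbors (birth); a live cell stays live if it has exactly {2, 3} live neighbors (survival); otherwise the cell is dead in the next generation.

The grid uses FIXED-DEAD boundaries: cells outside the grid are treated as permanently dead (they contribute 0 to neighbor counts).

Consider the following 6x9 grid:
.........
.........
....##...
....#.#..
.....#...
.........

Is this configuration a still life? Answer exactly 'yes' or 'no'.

Compute generation 1 and compare to generation 0 (given above):
Generation 1:
.........
.........
....##...
....#.#..
.....#...
.........
The grids are IDENTICAL -> still life.

Answer: yes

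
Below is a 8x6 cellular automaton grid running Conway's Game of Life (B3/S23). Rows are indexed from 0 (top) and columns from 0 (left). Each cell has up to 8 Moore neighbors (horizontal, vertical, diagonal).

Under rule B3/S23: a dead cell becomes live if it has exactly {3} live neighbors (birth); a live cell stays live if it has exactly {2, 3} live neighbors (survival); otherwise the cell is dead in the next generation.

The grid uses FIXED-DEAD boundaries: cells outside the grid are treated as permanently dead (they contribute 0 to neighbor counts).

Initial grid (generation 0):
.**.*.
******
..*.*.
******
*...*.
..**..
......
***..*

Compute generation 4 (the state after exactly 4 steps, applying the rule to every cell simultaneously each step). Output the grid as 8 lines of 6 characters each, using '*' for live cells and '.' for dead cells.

Answer: ....**
....**
.*....
.*....
.**...
......
......
......

Derivation:
Simulating step by step:
Generation 0 (given above): 25 live cells
Generation 1: 13 live cells
*...**
*....*
......
*.*..*
*....*
...*..
...*..
.*....
Generation 2: 10 live cells
....**
....**
.*....
.*....
.*..*.
....*.
..*...
......
Generation 3: 8 live cells
....**
....**
......
***...
......
...*..
......
......
Generation 4: 8 live cells
(generation 4 grid is the final answer)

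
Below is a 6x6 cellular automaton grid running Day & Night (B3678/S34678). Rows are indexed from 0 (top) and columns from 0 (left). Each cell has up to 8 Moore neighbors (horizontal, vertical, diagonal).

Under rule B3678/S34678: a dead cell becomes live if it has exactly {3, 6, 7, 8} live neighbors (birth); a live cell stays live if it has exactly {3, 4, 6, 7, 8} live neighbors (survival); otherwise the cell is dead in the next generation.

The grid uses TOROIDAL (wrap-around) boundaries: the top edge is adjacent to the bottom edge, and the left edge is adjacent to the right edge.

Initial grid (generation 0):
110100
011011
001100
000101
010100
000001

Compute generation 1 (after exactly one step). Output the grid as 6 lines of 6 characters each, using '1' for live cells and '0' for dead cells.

Answer: 110000
010010
111101
000100
101000
010010

Derivation:
Simulating step by step:
Generation 0 (given above): 14 live cells
Generation 1: 14 live cells
(generation 1 grid is the final answer)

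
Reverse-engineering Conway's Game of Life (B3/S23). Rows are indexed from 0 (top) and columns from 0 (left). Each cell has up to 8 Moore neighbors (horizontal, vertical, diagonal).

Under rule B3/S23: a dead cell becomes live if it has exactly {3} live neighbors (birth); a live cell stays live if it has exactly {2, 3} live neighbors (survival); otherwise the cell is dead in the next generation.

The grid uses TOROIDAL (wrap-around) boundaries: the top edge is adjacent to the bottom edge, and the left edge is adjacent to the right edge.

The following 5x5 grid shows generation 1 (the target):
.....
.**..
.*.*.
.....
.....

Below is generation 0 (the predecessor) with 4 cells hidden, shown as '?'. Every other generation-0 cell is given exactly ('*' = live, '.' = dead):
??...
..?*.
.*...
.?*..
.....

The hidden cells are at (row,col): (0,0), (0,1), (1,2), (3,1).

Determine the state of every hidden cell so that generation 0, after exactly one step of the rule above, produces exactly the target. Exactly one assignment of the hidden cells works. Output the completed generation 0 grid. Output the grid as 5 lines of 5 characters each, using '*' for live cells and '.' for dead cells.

Hidden generation-0 cells (in order): (0,0), (0,1), (1,2), (3,1).
A hidden cell only influences target cells in its own 3x3 neighborhood. Try each of the 2^4 = 16 assignments, step the completed generation 0 forward once under B3/S23, and compare with the target:
  (0,0)=. (0,1)=. (1,2)=. (3,1)=. -> step gives (1,1)='.' but target has '*' -> reject
  (0,0)=. (0,1)=. (1,2)=. (3,1)=* -> step gives (1,1)='.' but target has '*' -> reject
  (0,0)=. (0,1)=. (1,2)=* (3,1)=. -> step gives (1,1)='.' but target has '*' -> reject
  (0,0)=. (0,1)=. (1,2)=* (3,1)=* -> step gives (1,1)='.' but target has '*' -> reject
  (0,0)=. (0,1)=* (1,2)=. (3,1)=. -> step gives (1,1)='.' but target has '*' -> reject
  (0,0)=. (0,1)=* (1,2)=. (3,1)=* -> step gives (1,1)='.' but target has '*' -> reject
  (0,0)=. (0,1)=* (1,2)=* (3,1)=. -> step gives (0,2)='*' but target has '.' -> reject
  (0,0)=. (0,1)=* (1,2)=* (3,1)=* -> step gives (0,2)='*' but target has '.' -> reject
  (0,0)=* (0,1)=. (1,2)=. (3,1)=. -> step gives (1,1)='.' but target has '*' -> reject
  (0,0)=* (0,1)=. (1,2)=. (3,1)=* -> step gives (1,1)='.' but target has '*' -> reject
  (0,0)=* (0,1)=. (1,2)=* (3,1)=. -> step reproduces the target at every cell -> ACCEPT
  (0,0)=* (0,1)=. (1,2)=* (3,1)=* -> step gives (3,1)='*' but target has '.' -> reject
  (0,0)=* (0,1)=* (1,2)=. (3,1)=. -> step gives (1,0)='*' but target has '.' -> reject
  (0,0)=* (0,1)=* (1,2)=. (3,1)=* -> step gives (1,0)='*' but target has '.' -> reject
  (0,0)=* (0,1)=* (1,2)=* (3,1)=. -> step gives (0,1)='*' but target has '.' -> reject
  (0,0)=* (0,1)=* (1,2)=* (3,1)=* -> step gives (0,1)='*' but target has '.' -> reject
Unique solution: (0,0)=live, (0,1)=dead, (1,2)=live, (3,1)=dead.
Check: live-neighbor counts of every cell in the completed generation 0:
02222
23212
12431
12110
12111
Applying B3/S23 to generation 0 with these counts gives:
.....
.**..
.*.*.
.....
.....
which matches the target exactly.

Answer: *....
..**.
.*...
..*..
.....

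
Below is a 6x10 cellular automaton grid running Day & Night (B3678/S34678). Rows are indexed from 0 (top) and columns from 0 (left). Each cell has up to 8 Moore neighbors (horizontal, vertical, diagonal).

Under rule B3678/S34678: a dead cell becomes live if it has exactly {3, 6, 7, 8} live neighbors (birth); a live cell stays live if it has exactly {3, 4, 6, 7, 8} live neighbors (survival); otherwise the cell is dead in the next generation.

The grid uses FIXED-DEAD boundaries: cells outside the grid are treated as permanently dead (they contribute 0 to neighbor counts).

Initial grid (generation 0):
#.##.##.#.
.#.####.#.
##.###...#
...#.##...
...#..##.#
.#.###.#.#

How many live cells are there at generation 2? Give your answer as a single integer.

Simulating step by step:
Generation 0 (given above): 31 live cells
Generation 1: 26 live cells
.###.##...
.##.###..#
...###.#..
...######.
...##..#..
..#.#.....
Generation 2: 21 live cells
.###.##...
.#.###.#..
....####..
..#.#..##.
..#....##.
..........
Population at generation 2: 21

Answer: 21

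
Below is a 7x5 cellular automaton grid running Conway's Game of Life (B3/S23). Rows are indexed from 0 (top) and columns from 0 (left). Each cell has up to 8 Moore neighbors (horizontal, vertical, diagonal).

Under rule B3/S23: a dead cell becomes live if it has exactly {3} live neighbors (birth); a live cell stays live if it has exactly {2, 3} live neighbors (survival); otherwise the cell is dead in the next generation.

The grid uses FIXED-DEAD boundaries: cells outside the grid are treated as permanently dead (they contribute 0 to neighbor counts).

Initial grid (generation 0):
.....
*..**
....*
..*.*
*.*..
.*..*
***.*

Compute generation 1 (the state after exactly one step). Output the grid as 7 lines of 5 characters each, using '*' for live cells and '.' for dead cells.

Simulating step by step:
Generation 0 (given above): 14 live cells
Generation 1: 9 live cells
(generation 1 grid is the final answer)

Answer: .....
...**
....*
.*...
..*..
.....
****.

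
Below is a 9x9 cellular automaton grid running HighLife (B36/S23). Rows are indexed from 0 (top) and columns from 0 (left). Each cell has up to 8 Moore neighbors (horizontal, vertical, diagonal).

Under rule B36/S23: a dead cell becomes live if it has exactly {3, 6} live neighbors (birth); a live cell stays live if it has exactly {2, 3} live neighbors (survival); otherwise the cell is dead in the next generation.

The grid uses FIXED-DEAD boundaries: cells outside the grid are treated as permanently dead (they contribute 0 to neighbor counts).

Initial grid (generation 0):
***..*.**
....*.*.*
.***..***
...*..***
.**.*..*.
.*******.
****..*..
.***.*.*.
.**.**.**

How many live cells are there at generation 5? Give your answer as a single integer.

Simulating step by step:
Generation 0 (given above): 46 live cells
Generation 1: 27 live cells
.*...****
*...*....
..***....
..*.**...
.*.*..*..
.......*.
*...*....
.....*.**
.*..**.**
Generation 2: 28 live cells
.....***.
.**.*.**.
.**......
.*.*.*...
..*****..
.........
......***
.....*.**
....**.**
Generation 3: 29 live cells
.....*.*.
.***...*.
*...***..
.**..**..
..**.**..
...**....
......*.*
....***..
....**.**
Generation 4: 26 live cells
..*...*..
.***...*.
*...*..*.
.**....*.
.*....*..
..***.**.
...*..**.
....*...*
....*..*.
Generation 5: 31 live cells
.***.....
.***..**.
*.....***
***...**.
.*...**..
..***....
..*...*.*
...****.*
.........
Population at generation 5: 31

Answer: 31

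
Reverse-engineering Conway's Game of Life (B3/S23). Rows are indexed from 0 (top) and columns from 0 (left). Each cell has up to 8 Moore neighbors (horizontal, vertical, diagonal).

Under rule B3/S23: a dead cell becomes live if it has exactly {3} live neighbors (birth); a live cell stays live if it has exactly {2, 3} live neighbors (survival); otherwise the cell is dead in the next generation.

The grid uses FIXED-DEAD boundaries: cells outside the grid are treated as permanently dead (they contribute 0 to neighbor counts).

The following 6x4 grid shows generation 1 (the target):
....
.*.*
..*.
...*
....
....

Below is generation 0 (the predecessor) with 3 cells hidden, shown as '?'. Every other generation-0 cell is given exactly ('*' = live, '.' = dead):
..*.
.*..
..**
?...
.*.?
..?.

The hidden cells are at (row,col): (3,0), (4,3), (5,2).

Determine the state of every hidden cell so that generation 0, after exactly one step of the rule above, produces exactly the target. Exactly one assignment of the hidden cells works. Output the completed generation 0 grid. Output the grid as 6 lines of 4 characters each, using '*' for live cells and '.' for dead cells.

Answer: ..*.
.*..
..**
....
.*.*
....

Derivation:
Hidden generation-0 cells (in order): (3,0), (4,3), (5,2).
A hidden cell only influences target cells in its own 3x3 neighborhood. Try each of the 2^3 = 8 assignments, step the completed generation 0 forward once under B3/S23, and compare with the target:
  (3,0)=. (4,3)=. (5,2)=. -> step gives (3,2)='*' but target has '.' -> reject
  (3,0)=. (4,3)=. (5,2)=* -> step gives (3,2)='*' but target has '.' -> reject
  (3,0)=. (4,3)=* (5,2)=. -> step reproduces the target at every cell -> ACCEPT
  (3,0)=. (4,3)=* (5,2)=* -> step gives (4,2)='*' but target has '.' -> reject
  (3,0)=* (4,3)=. (5,2)=. -> step gives (2,1)='*' but target has '.' -> reject
  (3,0)=* (4,3)=. (5,2)=* -> step gives (2,1)='*' but target has '.' -> reject
  (3,0)=* (4,3)=* (5,2)=. -> step gives (2,1)='*' but target has '.' -> reject
  (3,0)=* (4,3)=* (5,2)=* -> step gives (2,1)='*' but target has '.' -> reject
Unique solution: (3,0)=dead, (4,3)=live, (5,2)=dead.
Check: live-neighbor counts of every cell in the completed generation 0:
1211
1243
1221
1243
1020
1121
Applying B3/S23 to generation 0 with these counts gives:
....
.*.*
..*.
...*
....
....
which matches the target exactly.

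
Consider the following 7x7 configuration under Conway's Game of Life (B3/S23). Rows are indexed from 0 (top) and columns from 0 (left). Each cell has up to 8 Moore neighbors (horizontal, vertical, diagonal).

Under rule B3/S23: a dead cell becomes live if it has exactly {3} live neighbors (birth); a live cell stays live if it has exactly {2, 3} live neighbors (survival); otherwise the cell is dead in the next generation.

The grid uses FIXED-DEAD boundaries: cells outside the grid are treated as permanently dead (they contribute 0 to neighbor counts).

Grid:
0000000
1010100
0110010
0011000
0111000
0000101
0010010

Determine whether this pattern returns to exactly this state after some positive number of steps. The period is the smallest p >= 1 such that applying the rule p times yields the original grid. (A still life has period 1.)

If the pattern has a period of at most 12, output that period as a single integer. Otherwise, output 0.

Simulating and comparing each generation to the original:
Gen 0 (original, given above): 15 live cells
Gen 1: 10 live cells, differs from original
Gen 2: 11 live cells, differs from original
Gen 3: 4 live cells, differs from original
Gen 4: 0 live cells, differs from original
Gen 5: 0 live cells, differs from original
Gen 6: 0 live cells, differs from original
Gen 7: 0 live cells, differs from original
Gen 8: 0 live cells, differs from original
Gen 9: 0 live cells, differs from original
Gen 10: 0 live cells, differs from original
Gen 11: 0 live cells, differs from original
Gen 12: 0 live cells, differs from original
No period found within 12 steps.

Answer: 0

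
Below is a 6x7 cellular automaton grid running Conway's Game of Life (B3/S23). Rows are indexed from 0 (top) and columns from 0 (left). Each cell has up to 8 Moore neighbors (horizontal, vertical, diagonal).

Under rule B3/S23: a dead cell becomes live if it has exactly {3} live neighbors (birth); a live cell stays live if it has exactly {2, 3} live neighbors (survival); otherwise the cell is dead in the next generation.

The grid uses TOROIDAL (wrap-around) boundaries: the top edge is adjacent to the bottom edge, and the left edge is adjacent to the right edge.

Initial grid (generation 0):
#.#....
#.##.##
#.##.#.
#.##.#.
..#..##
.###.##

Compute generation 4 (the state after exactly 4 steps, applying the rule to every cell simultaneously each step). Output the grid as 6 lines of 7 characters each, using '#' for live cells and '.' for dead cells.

Answer: ....##.
.......
.......
.......
....##.
....##.

Derivation:
Simulating step by step:
Generation 0 (given above): 23 live cells
Generation 1: 9 live cells
.......
#....#.
#....#.
#....#.
.......
...###.
Generation 2: 9 live cells
.....##
.......
##..##.
.......
.....##
....#..
Generation 3: 7 live cells
.....#.
#...#..
.......
#...#..
.....#.
....#..
Generation 4: 6 live cells
(generation 4 grid is the final answer)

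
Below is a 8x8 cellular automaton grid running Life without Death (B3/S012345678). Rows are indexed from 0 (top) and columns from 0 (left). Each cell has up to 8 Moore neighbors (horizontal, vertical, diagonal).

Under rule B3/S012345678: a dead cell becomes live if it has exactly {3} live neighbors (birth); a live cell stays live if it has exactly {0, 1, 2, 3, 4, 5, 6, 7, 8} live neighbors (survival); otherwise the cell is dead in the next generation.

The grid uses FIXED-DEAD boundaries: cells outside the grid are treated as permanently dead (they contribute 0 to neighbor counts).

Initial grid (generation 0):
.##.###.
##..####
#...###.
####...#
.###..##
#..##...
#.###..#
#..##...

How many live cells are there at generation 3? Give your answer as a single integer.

Simulating step by step:
Generation 0 (given above): 36 live cells
Generation 1: 46 live cells
########
###.####
#...###.
####...#
.###..##
#..#####
#.####.#
#####...
Generation 2: 47 live cells
########
###.####
#...###.
####...#
.###..##
#..#####
#.####.#
######..
Generation 3: 48 live cells
########
###.####
#...###.
####...#
.###..##
#..#####
#.####.#
#######.
Population at generation 3: 48

Answer: 48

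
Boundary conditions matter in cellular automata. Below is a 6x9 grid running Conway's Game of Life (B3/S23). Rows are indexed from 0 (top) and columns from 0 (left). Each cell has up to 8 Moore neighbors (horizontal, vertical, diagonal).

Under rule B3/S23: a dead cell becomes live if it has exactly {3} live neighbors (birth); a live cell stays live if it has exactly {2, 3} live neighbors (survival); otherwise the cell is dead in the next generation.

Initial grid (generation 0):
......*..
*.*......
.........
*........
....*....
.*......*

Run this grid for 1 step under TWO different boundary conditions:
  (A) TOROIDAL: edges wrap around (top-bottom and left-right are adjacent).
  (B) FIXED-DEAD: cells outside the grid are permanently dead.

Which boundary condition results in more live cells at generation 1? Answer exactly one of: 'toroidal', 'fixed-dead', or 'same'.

Under TOROIDAL boundary, generation 1:
**.......
.........
.*.......
.........
*........
.........
Population = 4

Under FIXED-DEAD boundary, generation 1:
.........
.........
.*.......
.........
.........
.........
Population = 1

Comparison: toroidal=4, fixed-dead=1 -> toroidal

Answer: toroidal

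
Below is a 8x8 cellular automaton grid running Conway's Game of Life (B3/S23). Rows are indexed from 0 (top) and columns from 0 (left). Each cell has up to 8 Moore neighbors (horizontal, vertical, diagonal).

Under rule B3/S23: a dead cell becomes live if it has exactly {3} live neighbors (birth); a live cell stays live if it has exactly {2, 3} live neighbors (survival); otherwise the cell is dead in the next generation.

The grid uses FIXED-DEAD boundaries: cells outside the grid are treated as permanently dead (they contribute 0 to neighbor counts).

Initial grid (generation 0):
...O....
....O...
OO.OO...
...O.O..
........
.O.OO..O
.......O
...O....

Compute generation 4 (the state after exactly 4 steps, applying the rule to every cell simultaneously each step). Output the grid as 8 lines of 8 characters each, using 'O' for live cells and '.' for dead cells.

Answer: ........
........
.OO.....
.O.O....
.OOO....
..O.O...
...OO...
........

Derivation:
Simulating step by step:
Generation 0 (given above): 14 live cells
Generation 1: 12 live cells
........
..O.O...
..OO.O..
..OO....
..OO....
........
..OOO...
........
Generation 2: 9 live cells
........
..O.O...
.O......
.O......
..OO....
....O...
...O....
...O....
Generation 3: 9 live cells
........
........
.OO.....
.O......
..OO....
..O.O...
...OO...
........
Generation 4: 11 live cells
(generation 4 grid is the final answer)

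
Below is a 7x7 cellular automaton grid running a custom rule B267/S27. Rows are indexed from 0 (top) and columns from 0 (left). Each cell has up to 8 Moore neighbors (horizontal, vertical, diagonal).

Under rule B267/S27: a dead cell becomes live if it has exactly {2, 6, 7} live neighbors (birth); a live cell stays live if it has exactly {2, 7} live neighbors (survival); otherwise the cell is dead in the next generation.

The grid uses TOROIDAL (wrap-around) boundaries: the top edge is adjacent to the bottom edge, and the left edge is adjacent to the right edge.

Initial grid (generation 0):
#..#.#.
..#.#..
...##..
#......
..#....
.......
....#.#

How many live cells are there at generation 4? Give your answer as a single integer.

Simulating step by step:
Generation 0 (given above): 11 live cells
Generation 1: 19 live cells
.##....
.##...#
.##.##.
.##.#..
.#.....
...#.#.
#..##.#
Generation 2: 13 live cells
....#..
....#..
....#.#
....#..
##...#.
.#.#.#.
#.....#
Generation 3: 18 live cells
#..#..#
....#..
....#..
.#.##..
##.#.#.
.....#.
####..#
Generation 4: 12 live cells
.......
#...#.#
..#....
.#....#
##.#.#.
.....#.
...#...
Population at generation 4: 12

Answer: 12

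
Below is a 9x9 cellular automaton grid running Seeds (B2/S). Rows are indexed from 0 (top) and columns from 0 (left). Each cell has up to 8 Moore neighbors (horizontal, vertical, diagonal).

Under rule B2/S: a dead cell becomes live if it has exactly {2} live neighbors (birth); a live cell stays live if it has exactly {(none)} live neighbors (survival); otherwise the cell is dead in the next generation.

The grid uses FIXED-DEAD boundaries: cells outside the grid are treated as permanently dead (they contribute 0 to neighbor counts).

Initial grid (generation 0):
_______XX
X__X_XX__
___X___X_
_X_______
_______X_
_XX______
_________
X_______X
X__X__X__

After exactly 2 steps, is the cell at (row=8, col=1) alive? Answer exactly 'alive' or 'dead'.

Answer: dead

Derivation:
Simulating step by step:
Generation 0 (given above): 17 live cells
Generation 1: 17 live cells
____XX___
__X______
XX___X___
__X___XXX
X________
_________
X_X______
_X_____X_
_X_____X_
Generation 2: 17 live cells
___X_____
X__X__X__
___X____X
_____X___
_X____X_X
X________
_________
______X_X
X_X___X_X

Cell (8,1) at generation 2: 0 -> dead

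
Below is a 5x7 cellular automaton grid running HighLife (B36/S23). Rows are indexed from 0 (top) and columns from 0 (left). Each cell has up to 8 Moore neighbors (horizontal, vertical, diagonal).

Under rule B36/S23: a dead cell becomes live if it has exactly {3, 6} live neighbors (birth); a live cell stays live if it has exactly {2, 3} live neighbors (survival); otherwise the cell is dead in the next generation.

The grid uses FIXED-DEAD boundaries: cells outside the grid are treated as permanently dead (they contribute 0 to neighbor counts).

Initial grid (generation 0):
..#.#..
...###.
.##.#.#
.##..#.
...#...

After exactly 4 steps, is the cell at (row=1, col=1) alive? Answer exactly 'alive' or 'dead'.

Answer: alive

Derivation:
Simulating step by step:
Generation 0 (given above): 13 live cells
Generation 1: 9 live cells
....##.
.#.....
.#....#
.#..##.
..#....
Generation 2: 8 live cells
.......
.....#.
###..#.
.##..#.
.......
Generation 3: 8 live cells
.......
.#.....
#.#.###
#.#....
.......
Generation 4: 8 live cells
.......
.#...#.
#.##.#.
...#.#.
.......

Cell (1,1) at generation 4: 1 -> alive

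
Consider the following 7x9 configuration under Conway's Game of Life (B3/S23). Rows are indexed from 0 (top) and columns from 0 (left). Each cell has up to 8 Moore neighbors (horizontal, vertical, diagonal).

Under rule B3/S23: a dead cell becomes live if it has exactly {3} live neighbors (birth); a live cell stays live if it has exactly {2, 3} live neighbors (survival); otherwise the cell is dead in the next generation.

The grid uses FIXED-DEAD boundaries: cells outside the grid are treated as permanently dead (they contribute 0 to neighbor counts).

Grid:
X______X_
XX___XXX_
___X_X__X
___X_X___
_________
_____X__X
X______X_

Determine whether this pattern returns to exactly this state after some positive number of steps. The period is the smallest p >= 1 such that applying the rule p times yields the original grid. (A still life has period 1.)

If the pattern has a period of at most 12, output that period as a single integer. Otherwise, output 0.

Simulating and comparing each generation to the original:
Gen 0 (original, given above): 16 live cells
Gen 1: 13 live cells, differs from original
Gen 2: 16 live cells, differs from original
Gen 3: 15 live cells, differs from original
Gen 4: 11 live cells, differs from original
Gen 5: 8 live cells, differs from original
Gen 6: 7 live cells, differs from original
Gen 7: 8 live cells, differs from original
Gen 8: 6 live cells, differs from original
Gen 9: 5 live cells, differs from original
Gen 10: 6 live cells, differs from original
Gen 11: 5 live cells, differs from original
Gen 12: 3 live cells, differs from original
No period found within 12 steps.

Answer: 0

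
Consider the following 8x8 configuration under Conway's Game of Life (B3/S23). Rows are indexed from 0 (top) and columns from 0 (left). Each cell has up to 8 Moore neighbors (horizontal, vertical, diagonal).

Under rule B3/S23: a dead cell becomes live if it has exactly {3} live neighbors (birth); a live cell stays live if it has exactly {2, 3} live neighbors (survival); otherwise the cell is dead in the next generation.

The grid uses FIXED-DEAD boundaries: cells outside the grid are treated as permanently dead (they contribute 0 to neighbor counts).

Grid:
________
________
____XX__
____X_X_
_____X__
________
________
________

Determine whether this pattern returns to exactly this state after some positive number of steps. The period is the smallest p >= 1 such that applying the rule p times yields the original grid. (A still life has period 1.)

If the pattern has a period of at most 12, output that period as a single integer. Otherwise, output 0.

Answer: 1

Derivation:
Simulating and comparing each generation to the original:
Gen 0 (original, given above): 5 live cells
Gen 1: 5 live cells, MATCHES original -> period = 1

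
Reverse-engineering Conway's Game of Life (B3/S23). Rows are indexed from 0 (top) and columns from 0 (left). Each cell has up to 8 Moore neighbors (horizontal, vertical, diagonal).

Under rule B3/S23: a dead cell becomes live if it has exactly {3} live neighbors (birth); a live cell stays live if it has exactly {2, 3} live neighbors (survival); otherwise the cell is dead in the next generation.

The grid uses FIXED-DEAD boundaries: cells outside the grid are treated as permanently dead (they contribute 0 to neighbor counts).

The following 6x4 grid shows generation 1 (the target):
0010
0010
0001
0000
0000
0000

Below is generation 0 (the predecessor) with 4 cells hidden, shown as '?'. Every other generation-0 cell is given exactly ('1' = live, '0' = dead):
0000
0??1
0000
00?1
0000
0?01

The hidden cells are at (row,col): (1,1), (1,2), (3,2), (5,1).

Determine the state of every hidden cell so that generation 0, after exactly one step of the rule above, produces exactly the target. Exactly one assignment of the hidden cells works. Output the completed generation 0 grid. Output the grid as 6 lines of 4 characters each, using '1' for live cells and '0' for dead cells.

Answer: 0000
0111
0000
0001
0000
0001

Derivation:
Hidden generation-0 cells (in order): (1,1), (1,2), (3,2), (5,1).
A hidden cell only influences target cells in its own 3x3 neighborhood. Try each of the 2^4 = 16 assignments, step the completed generation 0 forward once under B3/S23, and compare with the target:
  (1,1)=0 (1,2)=0 (3,2)=0 (5,1)=0 -> step gives (0,2)='0' but target has '1' -> reject
  (1,1)=0 (1,2)=0 (3,2)=0 (5,1)=1 -> step gives (0,2)='0' but target has '1' -> reject
  (1,1)=0 (1,2)=0 (3,2)=1 (5,1)=0 -> step gives (0,2)='0' but target has '1' -> reject
  (1,1)=0 (1,2)=0 (3,2)=1 (5,1)=1 -> step gives (0,2)='0' but target has '1' -> reject
  (1,1)=0 (1,2)=1 (3,2)=0 (5,1)=0 -> step gives (0,2)='0' but target has '1' -> reject
  (1,1)=0 (1,2)=1 (3,2)=0 (5,1)=1 -> step gives (0,2)='0' but target has '1' -> reject
  (1,1)=0 (1,2)=1 (3,2)=1 (5,1)=0 -> step gives (0,2)='0' but target has '1' -> reject
  (1,1)=0 (1,2)=1 (3,2)=1 (5,1)=1 -> step gives (0,2)='0' but target has '1' -> reject
  (1,1)=1 (1,2)=0 (3,2)=0 (5,1)=0 -> step gives (0,2)='0' but target has '1' -> reject
  (1,1)=1 (1,2)=0 (3,2)=0 (5,1)=1 -> step gives (0,2)='0' but target has '1' -> reject
  (1,1)=1 (1,2)=0 (3,2)=1 (5,1)=0 -> step gives (0,2)='0' but target has '1' -> reject
  (1,1)=1 (1,2)=0 (3,2)=1 (5,1)=1 -> step gives (0,2)='0' but target has '1' -> reject
  (1,1)=1 (1,2)=1 (3,2)=0 (5,1)=0 -> step reproduces the target at every cell -> ACCEPT
  (1,1)=1 (1,2)=1 (3,2)=0 (5,1)=1 -> step gives (4,2)='1' but target has '0' -> reject
  (1,1)=1 (1,2)=1 (3,2)=1 (5,1)=0 -> step gives (2,1)='1' but target has '0' -> reject
  (1,1)=1 (1,2)=1 (3,2)=1 (5,1)=1 -> step gives (2,1)='1' but target has '0' -> reject
Unique solution: (1,1)=live, (1,2)=live, (3,2)=dead, (5,1)=dead.
Check: live-neighbor counts of every cell in the completed generation 0:
1232
1121
1243
0010
0022
0010
Applying B3/S23 to generation 0 with these counts gives:
0010
0010
0001
0000
0000
0000
which matches the target exactly.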